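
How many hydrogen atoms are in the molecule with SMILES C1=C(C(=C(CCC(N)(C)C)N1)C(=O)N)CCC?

23

Hydrogens are implicit in SMILES; fill each atom to its normal valence:
  4 × C: 2 H each → 8
  3 × C: 3 H each → 9
  3 × C (aromatic): no H
  2 × C: no H
  2 × N: 2 H each → 4
  1 × C (aromatic): 1 H
  1 × N (aromatic): 1 H
  1 × O: no H
  Total hydrogens = 23.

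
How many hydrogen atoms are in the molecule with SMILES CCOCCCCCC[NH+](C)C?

24

Hydrogens are implicit in SMILES; fill each atom to its normal valence:
  7 × C: 2 H each → 14
  3 × C: 3 H each → 9
  1 × N (charge +1): 1 H
  1 × O: no H
  Total hydrogens = 24.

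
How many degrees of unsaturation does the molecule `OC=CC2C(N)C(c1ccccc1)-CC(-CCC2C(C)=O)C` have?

Molecular formula from the SMILES: C19H27NO2.
DoU = (2C + 2 + N − H − X)/2 = (2·19 + 2 + 1 − 27 − 0)/2 = 14/2 = 7.
(Structurally: 2 ring(s) + 5 π bond(s) = 7.)

7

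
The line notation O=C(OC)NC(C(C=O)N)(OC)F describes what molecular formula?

Heavy atoms from the SMILES: 6 C, 1 F, 2 N, 4 O.
Implicit hydrogens by atom environment:
  4 × O: no H
  2 × C: 3 H each → 6
  2 × C: 1 H each → 2
  2 × C: no H
  1 × F: no H
  1 × N: 2 H
  1 × N: 1 H
  Total hydrogens = 11.
Molecular formula: C6H11FN2O4

C6H11FN2O4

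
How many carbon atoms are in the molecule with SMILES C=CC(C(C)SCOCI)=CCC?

10

The symbol for carbon appears 10 times in the SMILES.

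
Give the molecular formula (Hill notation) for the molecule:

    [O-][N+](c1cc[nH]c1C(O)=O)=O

Heavy atoms from the SMILES: 5 C, 2 N, 4 O.
Implicit hydrogens by atom environment:
  2 × C (aromatic): 1 H each → 2
  2 × C (aromatic): no H
  2 × O: no H
  1 × C: no H
  1 × N (aromatic): 1 H
  1 × N (charge +1): no H
  1 × O: 1 H
  1 × O (charge -1): no H
  Total hydrogens = 4.
Molecular formula: C5H4N2O4

C5H4N2O4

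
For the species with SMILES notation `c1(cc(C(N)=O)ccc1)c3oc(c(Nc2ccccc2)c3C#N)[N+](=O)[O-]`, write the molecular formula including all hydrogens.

Heavy atoms from the SMILES: 18 C, 4 N, 4 O.
Implicit hydrogens by atom environment:
  9 × C (aromatic): 1 H each → 9
  7 × C (aromatic): no H
  2 × C: no H
  2 × O: no H
  1 × N: 2 H
  1 × N: 1 H
  1 × N (charge +1): no H
  1 × N: no H
  1 × O (aromatic): no H
  1 × O (charge -1): no H
  Total hydrogens = 12.
Molecular formula: C18H12N4O4

C18H12N4O4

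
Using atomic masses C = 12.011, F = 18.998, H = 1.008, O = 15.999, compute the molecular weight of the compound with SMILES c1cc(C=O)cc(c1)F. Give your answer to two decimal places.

Molecular formula: C7H5FO.
M = 7×12.011 + 1×18.998 + 5×1.008 + 1×15.999 = 124.11 g/mol.

124.11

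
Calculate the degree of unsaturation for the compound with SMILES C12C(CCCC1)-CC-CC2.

Molecular formula from the SMILES: C10H18.
DoU = (2C + 2 + N − H − X)/2 = (2·10 + 2 + 0 − 18 − 0)/2 = 4/2 = 2.
(Structurally: 2 ring(s) + 0 π bond(s) = 2.)

2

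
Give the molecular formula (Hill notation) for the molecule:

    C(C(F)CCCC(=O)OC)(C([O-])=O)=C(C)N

Heavy atoms from the SMILES: 10 C, 1 F, 1 N, 4 O.
Implicit hydrogens by atom environment:
  4 × C: no H
  3 × C: 2 H each → 6
  3 × O: no H
  2 × C: 3 H each → 6
  1 × C: 1 H
  1 × F: no H
  1 × N: 2 H
  1 × O (charge -1): no H
  Total hydrogens = 15.
Net charge -1.
Molecular formula: C10H15FNO4-

C10H15FNO4-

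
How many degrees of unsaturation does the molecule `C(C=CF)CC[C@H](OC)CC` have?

Molecular formula from the SMILES: C9H17FO.
DoU = (2C + 2 + N − H − X)/2 = (2·9 + 2 + 0 − 17 − 1)/2 = 2/2 = 1.
(Structurally: 0 ring(s) + 1 π bond(s) = 1.)

1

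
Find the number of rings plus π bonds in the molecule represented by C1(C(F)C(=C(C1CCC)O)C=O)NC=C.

Molecular formula from the SMILES: C11H16FNO2.
DoU = (2C + 2 + N − H − X)/2 = (2·11 + 2 + 1 − 16 − 1)/2 = 8/2 = 4.
(Structurally: 1 ring(s) + 3 π bond(s) = 4.)

4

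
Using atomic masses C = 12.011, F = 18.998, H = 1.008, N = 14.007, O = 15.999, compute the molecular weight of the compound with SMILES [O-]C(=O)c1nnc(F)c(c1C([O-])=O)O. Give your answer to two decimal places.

Molecular formula: [C6HFN2O5]2-.
M = 6×12.011 + 1×18.998 + 1×1.008 + 2×14.007 + 5×15.999 = 200.08 g/mol.

200.08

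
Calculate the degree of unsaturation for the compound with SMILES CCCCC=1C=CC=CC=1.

Molecular formula from the SMILES: C10H14.
DoU = (2C + 2 + N − H − X)/2 = (2·10 + 2 + 0 − 14 − 0)/2 = 8/2 = 4.
(Structurally: 1 ring(s) + 3 π bond(s) = 4.)

4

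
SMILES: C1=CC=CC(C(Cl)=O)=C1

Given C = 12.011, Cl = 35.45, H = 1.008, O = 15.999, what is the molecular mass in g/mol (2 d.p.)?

140.57

Molecular formula: C7H5ClO.
M = 7×12.011 + 1×35.45 + 5×1.008 + 1×15.999 = 140.57 g/mol.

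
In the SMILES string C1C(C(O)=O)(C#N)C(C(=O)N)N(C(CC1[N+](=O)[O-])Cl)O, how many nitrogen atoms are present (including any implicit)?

The symbol for nitrogen appears 4 times in the SMILES.

4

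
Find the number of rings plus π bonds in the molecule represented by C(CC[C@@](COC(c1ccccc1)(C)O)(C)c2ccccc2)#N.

Molecular formula from the SMILES: C20H23NO2.
DoU = (2C + 2 + N − H − X)/2 = (2·20 + 2 + 1 − 23 − 0)/2 = 20/2 = 10.
(Structurally: 2 ring(s) + 8 π bond(s) = 10.)

10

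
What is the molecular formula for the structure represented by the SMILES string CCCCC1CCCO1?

Heavy atoms from the SMILES: 8 C, 1 O.
Implicit hydrogens by atom environment:
  6 × C: 2 H each → 12
  1 × C: 3 H
  1 × C: 1 H
  1 × O: no H
  Total hydrogens = 16.
Molecular formula: C8H16O

C8H16O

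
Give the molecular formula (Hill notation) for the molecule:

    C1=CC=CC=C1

Heavy atoms from the SMILES: 6 C.
Implicit hydrogens by atom environment:
  6 × C (aromatic): 1 H each → 6
  Total hydrogens = 6.
Molecular formula: C6H6

C6H6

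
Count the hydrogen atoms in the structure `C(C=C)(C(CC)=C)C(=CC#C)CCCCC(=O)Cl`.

21

Hydrogens are implicit in SMILES; fill each atom to its normal valence:
  7 × C: 2 H each → 14
  4 × C: 1 H each → 4
  4 × C: no H
  1 × C: 3 H
  1 × Cl: no H
  1 × O: no H
  Total hydrogens = 21.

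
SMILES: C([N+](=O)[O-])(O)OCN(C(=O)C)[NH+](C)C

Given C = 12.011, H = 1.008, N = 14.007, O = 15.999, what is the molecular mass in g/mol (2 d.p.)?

208.19

Molecular formula: C6H14N3O5+.
M = 6×12.011 + 14×1.008 + 3×14.007 + 5×15.999 = 208.19 g/mol.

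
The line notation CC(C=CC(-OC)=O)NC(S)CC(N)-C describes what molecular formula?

Heavy atoms from the SMILES: 10 C, 2 N, 2 O, 1 S.
Implicit hydrogens by atom environment:
  5 × C: 1 H each → 5
  3 × C: 3 H each → 9
  2 × O: no H
  1 × C: 2 H
  1 × C: no H
  1 × N: 2 H
  1 × N: 1 H
  1 × S: 1 H
  Total hydrogens = 20.
Molecular formula: C10H20N2O2S

C10H20N2O2S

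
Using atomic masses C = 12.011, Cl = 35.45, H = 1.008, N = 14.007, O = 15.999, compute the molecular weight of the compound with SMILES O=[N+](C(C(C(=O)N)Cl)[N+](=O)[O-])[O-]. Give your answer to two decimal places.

197.53

Molecular formula: C3H4ClN3O5.
M = 3×12.011 + 1×35.45 + 4×1.008 + 3×14.007 + 5×15.999 = 197.53 g/mol.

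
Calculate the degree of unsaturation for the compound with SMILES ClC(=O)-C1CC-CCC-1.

Molecular formula from the SMILES: C7H11ClO.
DoU = (2C + 2 + N − H − X)/2 = (2·7 + 2 + 0 − 11 − 1)/2 = 4/2 = 2.
(Structurally: 1 ring(s) + 1 π bond(s) = 2.)

2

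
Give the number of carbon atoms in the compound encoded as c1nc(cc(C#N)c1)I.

6

The symbol for carbon appears 6 times in the SMILES. Lowercase c denotes aromatic carbon and counts toward C.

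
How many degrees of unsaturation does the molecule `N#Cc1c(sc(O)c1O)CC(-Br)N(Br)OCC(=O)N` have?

6

Molecular formula from the SMILES: C9H9Br2N3O4S.
DoU = (2C + 2 + N − H − X)/2 = (2·9 + 2 + 3 − 9 − 2)/2 = 12/2 = 6.
(Structurally: 1 ring(s) + 5 π bond(s) = 6.)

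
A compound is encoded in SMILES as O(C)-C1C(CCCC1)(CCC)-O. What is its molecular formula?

Heavy atoms from the SMILES: 10 C, 2 O.
Implicit hydrogens by atom environment:
  6 × C: 2 H each → 12
  2 × C: 3 H each → 6
  1 × C: 1 H
  1 × C: no H
  1 × O: 1 H
  1 × O: no H
  Total hydrogens = 20.
Molecular formula: C10H20O2

C10H20O2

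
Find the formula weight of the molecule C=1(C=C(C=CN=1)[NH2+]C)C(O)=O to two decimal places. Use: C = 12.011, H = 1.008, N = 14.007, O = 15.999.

153.16

Molecular formula: C7H9N2O2+.
M = 7×12.011 + 9×1.008 + 2×14.007 + 2×15.999 = 153.16 g/mol.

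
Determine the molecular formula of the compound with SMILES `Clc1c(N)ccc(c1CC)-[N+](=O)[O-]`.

Heavy atoms from the SMILES: 8 C, 1 Cl, 2 N, 2 O.
Implicit hydrogens by atom environment:
  4 × C (aromatic): no H
  2 × C (aromatic): 1 H each → 2
  1 × C: 3 H
  1 × C: 2 H
  1 × Cl: no H
  1 × N: 2 H
  1 × N (charge +1): no H
  1 × O: no H
  1 × O (charge -1): no H
  Total hydrogens = 9.
Molecular formula: C8H9ClN2O2

C8H9ClN2O2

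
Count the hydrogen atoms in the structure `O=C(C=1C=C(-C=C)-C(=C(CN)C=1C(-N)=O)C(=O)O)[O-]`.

11

Hydrogens are implicit in SMILES; fill each atom to its normal valence:
  5 × C (aromatic): no H
  3 × C: no H
  3 × O: no H
  2 × C: 2 H each → 4
  2 × N: 2 H each → 4
  1 × C (aromatic): 1 H
  1 × C: 1 H
  1 × O: 1 H
  1 × O (charge -1): no H
  Total hydrogens = 11.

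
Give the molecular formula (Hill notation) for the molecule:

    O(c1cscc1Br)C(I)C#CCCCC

C11H12BrIOS

Heavy atoms from the SMILES: 1 Br, 11 C, 1 I, 1 O, 1 S.
Implicit hydrogens by atom environment:
  3 × C: 2 H each → 6
  2 × C (aromatic): 1 H each → 2
  2 × C (aromatic): no H
  2 × C: no H
  1 × Br: no H
  1 × C: 3 H
  1 × C: 1 H
  1 × I: no H
  1 × O: no H
  1 × S (aromatic): no H
  Total hydrogens = 12.
Molecular formula: C11H12BrIOS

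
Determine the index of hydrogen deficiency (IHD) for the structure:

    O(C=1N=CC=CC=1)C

4

Molecular formula from the SMILES: C6H7NO.
DoU = (2C + 2 + N − H − X)/2 = (2·6 + 2 + 1 − 7 − 0)/2 = 8/2 = 4.
(Structurally: 1 ring(s) + 3 π bond(s) = 4.)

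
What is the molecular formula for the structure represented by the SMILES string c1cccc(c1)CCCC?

Heavy atoms from the SMILES: 10 C.
Implicit hydrogens by atom environment:
  5 × C (aromatic): 1 H each → 5
  3 × C: 2 H each → 6
  1 × C: 3 H
  1 × C (aromatic): no H
  Total hydrogens = 14.
Molecular formula: C10H14

C10H14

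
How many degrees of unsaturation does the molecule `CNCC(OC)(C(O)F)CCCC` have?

0

Molecular formula from the SMILES: C9H20FNO2.
DoU = (2C + 2 + N − H − X)/2 = (2·9 + 2 + 1 − 20 − 1)/2 = 0/2 = 0.
(Structurally: 0 ring(s) + 0 π bond(s) = 0.)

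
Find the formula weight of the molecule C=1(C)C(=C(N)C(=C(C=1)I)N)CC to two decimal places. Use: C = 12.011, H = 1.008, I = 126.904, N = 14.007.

Molecular formula: C9H13IN2.
M = 9×12.011 + 13×1.008 + 1×126.904 + 2×14.007 = 276.12 g/mol.

276.12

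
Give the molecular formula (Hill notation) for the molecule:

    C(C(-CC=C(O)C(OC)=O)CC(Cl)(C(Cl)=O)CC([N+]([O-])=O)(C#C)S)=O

C14H15Cl2NO7S

Heavy atoms from the SMILES: 14 C, 2 Cl, 1 N, 7 O, 1 S.
Implicit hydrogens by atom environment:
  6 × C: no H
  5 × O: no H
  4 × C: 1 H each → 4
  3 × C: 2 H each → 6
  2 × Cl: no H
  1 × C: 3 H
  1 × N (charge +1): no H
  1 × O: 1 H
  1 × O (charge -1): no H
  1 × S: 1 H
  Total hydrogens = 15.
Molecular formula: C14H15Cl2NO7S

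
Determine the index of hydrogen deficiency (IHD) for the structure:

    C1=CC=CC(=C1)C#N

Molecular formula from the SMILES: C7H5N.
DoU = (2C + 2 + N − H − X)/2 = (2·7 + 2 + 1 − 5 − 0)/2 = 12/2 = 6.
(Structurally: 1 ring(s) + 5 π bond(s) = 6.)

6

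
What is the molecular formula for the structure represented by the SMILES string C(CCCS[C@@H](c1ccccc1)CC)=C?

C14H20S

Heavy atoms from the SMILES: 14 C, 1 S.
Implicit hydrogens by atom environment:
  5 × C: 2 H each → 10
  5 × C (aromatic): 1 H each → 5
  2 × C: 1 H each → 2
  1 × C: 3 H
  1 × C (aromatic): no H
  1 × S: no H
  Total hydrogens = 20.
Molecular formula: C14H20S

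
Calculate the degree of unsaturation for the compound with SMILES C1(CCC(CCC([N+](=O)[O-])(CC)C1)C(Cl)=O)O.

3

Molecular formula from the SMILES: C11H18ClNO4.
DoU = (2C + 2 + N − H − X)/2 = (2·11 + 2 + 1 − 18 − 1)/2 = 6/2 = 3.
(Structurally: 1 ring(s) + 2 π bond(s) = 3.)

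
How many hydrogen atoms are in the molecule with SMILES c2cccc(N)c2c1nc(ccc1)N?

11

Hydrogens are implicit in SMILES; fill each atom to its normal valence:
  7 × C (aromatic): 1 H each → 7
  4 × C (aromatic): no H
  2 × N: 2 H each → 4
  1 × N (aromatic): no H
  Total hydrogens = 11.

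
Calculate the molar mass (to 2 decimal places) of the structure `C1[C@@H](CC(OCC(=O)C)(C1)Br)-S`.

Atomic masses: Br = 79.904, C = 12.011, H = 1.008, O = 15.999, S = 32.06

253.15

Molecular formula: C8H13BrO2S.
M = 1×79.904 + 8×12.011 + 13×1.008 + 2×15.999 + 1×32.06 = 253.15 g/mol.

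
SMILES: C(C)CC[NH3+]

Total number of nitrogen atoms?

1

The symbol for nitrogen appears 1 time in the SMILES.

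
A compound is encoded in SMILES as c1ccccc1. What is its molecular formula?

C6H6

Heavy atoms from the SMILES: 6 C.
Implicit hydrogens by atom environment:
  6 × C (aromatic): 1 H each → 6
  Total hydrogens = 6.
Molecular formula: C6H6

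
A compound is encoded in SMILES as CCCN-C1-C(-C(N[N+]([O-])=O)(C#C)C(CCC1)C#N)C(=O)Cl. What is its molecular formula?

Heavy atoms from the SMILES: 14 C, 1 Cl, 4 N, 3 O.
Implicit hydrogens by atom environment:
  5 × C: 2 H each → 10
  4 × C: 1 H each → 4
  4 × C: no H
  2 × N: 1 H each → 2
  2 × O: no H
  1 × C: 3 H
  1 × Cl: no H
  1 × N: no H
  1 × N (charge +1): no H
  1 × O (charge -1): no H
  Total hydrogens = 19.
Molecular formula: C14H19ClN4O3

C14H19ClN4O3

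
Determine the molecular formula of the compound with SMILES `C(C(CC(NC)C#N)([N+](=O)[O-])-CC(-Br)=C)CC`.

C11H18BrN3O2

Heavy atoms from the SMILES: 1 Br, 11 C, 3 N, 2 O.
Implicit hydrogens by atom environment:
  5 × C: 2 H each → 10
  3 × C: no H
  2 × C: 3 H each → 6
  1 × Br: no H
  1 × C: 1 H
  1 × N: 1 H
  1 × N (charge +1): no H
  1 × N: no H
  1 × O: no H
  1 × O (charge -1): no H
  Total hydrogens = 18.
Molecular formula: C11H18BrN3O2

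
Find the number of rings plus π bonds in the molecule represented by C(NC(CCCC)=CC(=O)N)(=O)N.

3

Molecular formula from the SMILES: C8H15N3O2.
DoU = (2C + 2 + N − H − X)/2 = (2·8 + 2 + 3 − 15 − 0)/2 = 6/2 = 3.
(Structurally: 0 ring(s) + 3 π bond(s) = 3.)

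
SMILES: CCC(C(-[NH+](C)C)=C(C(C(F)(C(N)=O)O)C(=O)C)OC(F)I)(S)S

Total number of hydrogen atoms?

22

Hydrogens are implicit in SMILES; fill each atom to its normal valence:
  6 × C: no H
  4 × C: 3 H each → 12
  3 × O: no H
  2 × C: 1 H each → 2
  2 × F: no H
  2 × S: 1 H each → 2
  1 × C: 2 H
  1 × I: no H
  1 × N: 2 H
  1 × N (charge +1): 1 H
  1 × O: 1 H
  Total hydrogens = 22.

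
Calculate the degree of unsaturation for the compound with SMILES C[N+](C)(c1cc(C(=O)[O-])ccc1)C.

5

Molecular formula from the SMILES: C10H13NO2.
DoU = (2C + 2 + N − H − X)/2 = (2·10 + 2 + 1 − 13 − 0)/2 = 10/2 = 5.
(Structurally: 1 ring(s) + 4 π bond(s) = 5.)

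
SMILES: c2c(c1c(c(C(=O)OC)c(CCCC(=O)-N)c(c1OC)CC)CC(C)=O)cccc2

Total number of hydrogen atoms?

Hydrogens are implicit in SMILES; fill each atom to its normal valence:
  7 × C (aromatic): no H
  5 × C: 2 H each → 10
  5 × C (aromatic): 1 H each → 5
  5 × O: no H
  4 × C: 3 H each → 12
  3 × C: no H
  1 × N: 2 H
  Total hydrogens = 29.

29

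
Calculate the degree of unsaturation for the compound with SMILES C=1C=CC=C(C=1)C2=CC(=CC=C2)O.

8

Molecular formula from the SMILES: C12H10O.
DoU = (2C + 2 + N − H − X)/2 = (2·12 + 2 + 0 − 10 − 0)/2 = 16/2 = 8.
(Structurally: 2 ring(s) + 6 π bond(s) = 8.)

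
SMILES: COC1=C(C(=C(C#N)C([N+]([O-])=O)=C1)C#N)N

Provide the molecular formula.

C9H6N4O3

Heavy atoms from the SMILES: 9 C, 4 N, 3 O.
Implicit hydrogens by atom environment:
  5 × C (aromatic): no H
  2 × C: no H
  2 × N: no H
  2 × O: no H
  1 × C: 3 H
  1 × C (aromatic): 1 H
  1 × N: 2 H
  1 × N (charge +1): no H
  1 × O (charge -1): no H
  Total hydrogens = 6.
Molecular formula: C9H6N4O3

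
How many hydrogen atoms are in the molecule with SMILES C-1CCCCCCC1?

16

Hydrogens are implicit in SMILES; fill each atom to its normal valence:
  8 × C: 2 H each → 16
  Total hydrogens = 16.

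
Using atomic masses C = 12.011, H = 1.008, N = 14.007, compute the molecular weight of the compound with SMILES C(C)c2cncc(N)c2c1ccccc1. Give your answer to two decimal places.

198.27

Molecular formula: C13H14N2.
M = 13×12.011 + 14×1.008 + 2×14.007 = 198.27 g/mol.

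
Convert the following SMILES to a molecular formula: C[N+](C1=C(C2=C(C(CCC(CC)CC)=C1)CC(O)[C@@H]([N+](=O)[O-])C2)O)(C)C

Heavy atoms from the SMILES: 20 C, 2 N, 4 O.
Implicit hydrogens by atom environment:
  6 × C: 2 H each → 12
  5 × C: 3 H each → 15
  5 × C (aromatic): no H
  3 × C: 1 H each → 3
  2 × N (charge +1): no H
  2 × O: 1 H each → 2
  1 × C (aromatic): 1 H
  1 × O: no H
  1 × O (charge -1): no H
  Total hydrogens = 33.
Net charge +1.
Molecular formula: C20H33N2O4+

C20H33N2O4+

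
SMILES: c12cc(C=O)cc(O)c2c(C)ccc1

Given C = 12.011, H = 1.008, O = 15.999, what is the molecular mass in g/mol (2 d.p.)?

186.21

Molecular formula: C12H10O2.
M = 12×12.011 + 10×1.008 + 2×15.999 = 186.21 g/mol.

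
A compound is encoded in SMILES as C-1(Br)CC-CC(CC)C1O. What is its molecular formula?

C8H15BrO

Heavy atoms from the SMILES: 1 Br, 8 C, 1 O.
Implicit hydrogens by atom environment:
  4 × C: 2 H each → 8
  3 × C: 1 H each → 3
  1 × Br: no H
  1 × C: 3 H
  1 × O: 1 H
  Total hydrogens = 15.
Molecular formula: C8H15BrO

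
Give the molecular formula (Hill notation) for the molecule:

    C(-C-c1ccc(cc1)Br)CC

C10H13Br

Heavy atoms from the SMILES: 1 Br, 10 C.
Implicit hydrogens by atom environment:
  4 × C (aromatic): 1 H each → 4
  3 × C: 2 H each → 6
  2 × C (aromatic): no H
  1 × Br: no H
  1 × C: 3 H
  Total hydrogens = 13.
Molecular formula: C10H13Br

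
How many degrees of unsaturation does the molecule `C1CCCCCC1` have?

1

Molecular formula from the SMILES: C7H14.
DoU = (2C + 2 + N − H − X)/2 = (2·7 + 2 + 0 − 14 − 0)/2 = 2/2 = 1.
(Structurally: 1 ring(s) + 0 π bond(s) = 1.)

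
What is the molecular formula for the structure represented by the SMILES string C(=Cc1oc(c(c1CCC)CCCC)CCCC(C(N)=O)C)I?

C19H30INO2

Heavy atoms from the SMILES: 19 C, 1 I, 1 N, 2 O.
Implicit hydrogens by atom environment:
  8 × C: 2 H each → 16
  4 × C (aromatic): no H
  3 × C: 3 H each → 9
  3 × C: 1 H each → 3
  1 × C: no H
  1 × I: no H
  1 × N: 2 H
  1 × O (aromatic): no H
  1 × O: no H
  Total hydrogens = 30.
Molecular formula: C19H30INO2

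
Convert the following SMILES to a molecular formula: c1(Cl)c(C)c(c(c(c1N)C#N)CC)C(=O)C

Heavy atoms from the SMILES: 12 C, 1 Cl, 2 N, 1 O.
Implicit hydrogens by atom environment:
  6 × C (aromatic): no H
  3 × C: 3 H each → 9
  2 × C: no H
  1 × C: 2 H
  1 × Cl: no H
  1 × N: 2 H
  1 × N: no H
  1 × O: no H
  Total hydrogens = 13.
Molecular formula: C12H13ClN2O

C12H13ClN2O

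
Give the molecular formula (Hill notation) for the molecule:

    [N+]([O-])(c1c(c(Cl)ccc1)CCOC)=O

Heavy atoms from the SMILES: 9 C, 1 Cl, 1 N, 3 O.
Implicit hydrogens by atom environment:
  3 × C (aromatic): 1 H each → 3
  3 × C (aromatic): no H
  2 × C: 2 H each → 4
  2 × O: no H
  1 × C: 3 H
  1 × Cl: no H
  1 × N (charge +1): no H
  1 × O (charge -1): no H
  Total hydrogens = 10.
Molecular formula: C9H10ClNO3

C9H10ClNO3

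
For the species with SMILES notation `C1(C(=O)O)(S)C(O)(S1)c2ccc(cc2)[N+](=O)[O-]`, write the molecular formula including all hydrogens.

C9H7NO5S2

Heavy atoms from the SMILES: 9 C, 1 N, 5 O, 2 S.
Implicit hydrogens by atom environment:
  4 × C (aromatic): 1 H each → 4
  3 × C: no H
  2 × C (aromatic): no H
  2 × O: 1 H each → 2
  2 × O: no H
  1 × N (charge +1): no H
  1 × O (charge -1): no H
  1 × S: 1 H
  1 × S: no H
  Total hydrogens = 7.
Molecular formula: C9H7NO5S2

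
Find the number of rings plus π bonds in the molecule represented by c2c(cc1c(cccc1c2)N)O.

Molecular formula from the SMILES: C10H9NO.
DoU = (2C + 2 + N − H − X)/2 = (2·10 + 2 + 1 − 9 − 0)/2 = 14/2 = 7.
(Structurally: 2 ring(s) + 5 π bond(s) = 7.)

7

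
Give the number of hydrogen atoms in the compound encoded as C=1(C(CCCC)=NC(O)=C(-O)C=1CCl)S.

14

Hydrogens are implicit in SMILES; fill each atom to its normal valence:
  5 × C (aromatic): no H
  4 × C: 2 H each → 8
  2 × O: 1 H each → 2
  1 × C: 3 H
  1 × Cl: no H
  1 × N (aromatic): no H
  1 × S: 1 H
  Total hydrogens = 14.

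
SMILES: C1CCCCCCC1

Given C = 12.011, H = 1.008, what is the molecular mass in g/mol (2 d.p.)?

Molecular formula: C8H16.
M = 8×12.011 + 16×1.008 = 112.22 g/mol.

112.22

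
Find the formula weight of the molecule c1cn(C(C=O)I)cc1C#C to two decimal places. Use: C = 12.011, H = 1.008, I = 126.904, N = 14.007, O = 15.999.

Molecular formula: C8H6INO.
M = 8×12.011 + 6×1.008 + 1×126.904 + 1×14.007 + 1×15.999 = 259.05 g/mol.

259.05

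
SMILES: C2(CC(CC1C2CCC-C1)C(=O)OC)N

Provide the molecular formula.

Heavy atoms from the SMILES: 12 C, 1 N, 2 O.
Implicit hydrogens by atom environment:
  6 × C: 2 H each → 12
  4 × C: 1 H each → 4
  2 × O: no H
  1 × C: 3 H
  1 × C: no H
  1 × N: 2 H
  Total hydrogens = 21.
Molecular formula: C12H21NO2

C12H21NO2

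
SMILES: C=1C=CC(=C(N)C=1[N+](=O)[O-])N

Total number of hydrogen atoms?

Hydrogens are implicit in SMILES; fill each atom to its normal valence:
  3 × C (aromatic): 1 H each → 3
  3 × C (aromatic): no H
  2 × N: 2 H each → 4
  1 × N (charge +1): no H
  1 × O: no H
  1 × O (charge -1): no H
  Total hydrogens = 7.

7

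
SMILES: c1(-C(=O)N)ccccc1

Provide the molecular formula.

C7H7NO

Heavy atoms from the SMILES: 7 C, 1 N, 1 O.
Implicit hydrogens by atom environment:
  5 × C (aromatic): 1 H each → 5
  1 × C (aromatic): no H
  1 × C: no H
  1 × N: 2 H
  1 × O: no H
  Total hydrogens = 7.
Molecular formula: C7H7NO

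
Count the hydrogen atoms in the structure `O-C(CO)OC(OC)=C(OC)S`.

12

Hydrogens are implicit in SMILES; fill each atom to its normal valence:
  3 × O: no H
  2 × C: 3 H each → 6
  2 × C: no H
  2 × O: 1 H each → 2
  1 × C: 2 H
  1 × C: 1 H
  1 × S: 1 H
  Total hydrogens = 12.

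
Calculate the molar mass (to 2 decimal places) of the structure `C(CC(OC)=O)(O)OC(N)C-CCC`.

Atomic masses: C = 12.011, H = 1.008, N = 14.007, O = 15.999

Molecular formula: C9H19NO4.
M = 9×12.011 + 19×1.008 + 1×14.007 + 4×15.999 = 205.25 g/mol.

205.25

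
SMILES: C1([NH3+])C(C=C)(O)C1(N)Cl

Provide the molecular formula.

Heavy atoms from the SMILES: 5 C, 1 Cl, 2 N, 1 O.
Implicit hydrogens by atom environment:
  2 × C: 1 H each → 2
  2 × C: no H
  1 × C: 2 H
  1 × Cl: no H
  1 × N (charge +1): 3 H
  1 × N: 2 H
  1 × O: 1 H
  Total hydrogens = 10.
Net charge +1.
Molecular formula: C5H10ClN2O+

C5H10ClN2O+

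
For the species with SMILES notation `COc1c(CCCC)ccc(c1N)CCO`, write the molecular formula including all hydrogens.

Heavy atoms from the SMILES: 13 C, 1 N, 2 O.
Implicit hydrogens by atom environment:
  5 × C: 2 H each → 10
  4 × C (aromatic): no H
  2 × C: 3 H each → 6
  2 × C (aromatic): 1 H each → 2
  1 × N: 2 H
  1 × O: 1 H
  1 × O: no H
  Total hydrogens = 21.
Molecular formula: C13H21NO2

C13H21NO2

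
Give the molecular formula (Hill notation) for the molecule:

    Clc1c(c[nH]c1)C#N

Heavy atoms from the SMILES: 5 C, 1 Cl, 2 N.
Implicit hydrogens by atom environment:
  2 × C (aromatic): 1 H each → 2
  2 × C (aromatic): no H
  1 × C: no H
  1 × Cl: no H
  1 × N (aromatic): 1 H
  1 × N: no H
  Total hydrogens = 3.
Molecular formula: C5H3ClN2

C5H3ClN2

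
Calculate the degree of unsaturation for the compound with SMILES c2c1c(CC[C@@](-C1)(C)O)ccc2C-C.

Molecular formula from the SMILES: C13H18O.
DoU = (2C + 2 + N − H − X)/2 = (2·13 + 2 + 0 − 18 − 0)/2 = 10/2 = 5.
(Structurally: 2 ring(s) + 3 π bond(s) = 5.)

5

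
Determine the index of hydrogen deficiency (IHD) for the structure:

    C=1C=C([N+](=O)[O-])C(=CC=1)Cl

Molecular formula from the SMILES: C6H4ClNO2.
DoU = (2C + 2 + N − H − X)/2 = (2·6 + 2 + 1 − 4 − 1)/2 = 10/2 = 5.
(Structurally: 1 ring(s) + 4 π bond(s) = 5.)

5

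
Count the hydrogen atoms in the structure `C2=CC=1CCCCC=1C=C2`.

Hydrogens are implicit in SMILES; fill each atom to its normal valence:
  4 × C: 2 H each → 8
  4 × C (aromatic): 1 H each → 4
  2 × C (aromatic): no H
  Total hydrogens = 12.

12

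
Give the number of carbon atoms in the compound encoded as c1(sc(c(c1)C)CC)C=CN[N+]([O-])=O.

The symbol for carbon appears 9 times in the SMILES. Lowercase c denotes aromatic carbon and counts toward C.

9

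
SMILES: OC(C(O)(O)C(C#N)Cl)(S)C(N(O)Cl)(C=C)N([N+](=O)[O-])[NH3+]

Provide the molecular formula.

C7H12Cl2N5O6S+

Heavy atoms from the SMILES: 7 C, 2 Cl, 5 N, 6 O, 1 S.
Implicit hydrogens by atom environment:
  4 × C: no H
  4 × O: 1 H each → 4
  3 × N: no H
  2 × C: 1 H each → 2
  2 × Cl: no H
  1 × C: 2 H
  1 × N (charge +1): 3 H
  1 × N (charge +1): no H
  1 × O: no H
  1 × O (charge -1): no H
  1 × S: 1 H
  Total hydrogens = 12.
Net charge +1.
Molecular formula: C7H12Cl2N5O6S+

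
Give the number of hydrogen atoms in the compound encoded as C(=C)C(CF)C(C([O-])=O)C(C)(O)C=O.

Hydrogens are implicit in SMILES; fill each atom to its normal valence:
  4 × C: 1 H each → 4
  2 × C: 2 H each → 4
  2 × C: no H
  2 × O: no H
  1 × C: 3 H
  1 × F: no H
  1 × O: 1 H
  1 × O (charge -1): no H
  Total hydrogens = 12.

12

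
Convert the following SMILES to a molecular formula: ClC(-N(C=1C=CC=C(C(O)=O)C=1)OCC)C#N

Heavy atoms from the SMILES: 11 C, 1 Cl, 2 N, 3 O.
Implicit hydrogens by atom environment:
  4 × C (aromatic): 1 H each → 4
  2 × C (aromatic): no H
  2 × C: no H
  2 × N: no H
  2 × O: no H
  1 × C: 3 H
  1 × C: 2 H
  1 × C: 1 H
  1 × Cl: no H
  1 × O: 1 H
  Total hydrogens = 11.
Molecular formula: C11H11ClN2O3

C11H11ClN2O3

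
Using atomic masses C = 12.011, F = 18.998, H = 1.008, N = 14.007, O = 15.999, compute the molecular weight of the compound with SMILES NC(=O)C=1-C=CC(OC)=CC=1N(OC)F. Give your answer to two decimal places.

Molecular formula: C9H11FN2O3.
M = 9×12.011 + 1×18.998 + 11×1.008 + 2×14.007 + 3×15.999 = 214.20 g/mol.

214.20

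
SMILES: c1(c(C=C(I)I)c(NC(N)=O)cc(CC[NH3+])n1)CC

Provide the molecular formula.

C12H17I2N4O+

Heavy atoms from the SMILES: 12 C, 2 I, 4 N, 1 O.
Implicit hydrogens by atom environment:
  4 × C (aromatic): no H
  3 × C: 2 H each → 6
  2 × C: no H
  2 × I: no H
  1 × C: 3 H
  1 × C (aromatic): 1 H
  1 × C: 1 H
  1 × N (charge +1): 3 H
  1 × N: 2 H
  1 × N: 1 H
  1 × N (aromatic): no H
  1 × O: no H
  Total hydrogens = 17.
Net charge +1.
Molecular formula: C12H17I2N4O+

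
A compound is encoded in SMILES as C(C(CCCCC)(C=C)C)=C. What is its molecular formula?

Heavy atoms from the SMILES: 11 C.
Implicit hydrogens by atom environment:
  6 × C: 2 H each → 12
  2 × C: 3 H each → 6
  2 × C: 1 H each → 2
  1 × C: no H
  Total hydrogens = 20.
Molecular formula: C11H20

C11H20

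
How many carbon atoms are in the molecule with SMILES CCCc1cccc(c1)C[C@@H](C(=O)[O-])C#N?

The symbol for carbon appears 13 times in the SMILES. Lowercase c denotes aromatic carbon and counts toward C.

13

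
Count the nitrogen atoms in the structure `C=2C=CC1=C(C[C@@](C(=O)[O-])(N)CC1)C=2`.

The symbol for nitrogen appears 1 time in the SMILES.

1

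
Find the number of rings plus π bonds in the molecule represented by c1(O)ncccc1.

Molecular formula from the SMILES: C5H5NO.
DoU = (2C + 2 + N − H − X)/2 = (2·5 + 2 + 1 − 5 − 0)/2 = 8/2 = 4.
(Structurally: 1 ring(s) + 3 π bond(s) = 4.)

4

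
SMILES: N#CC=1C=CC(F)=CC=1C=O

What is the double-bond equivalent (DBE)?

7

Molecular formula from the SMILES: C8H4FNO.
DoU = (2C + 2 + N − H − X)/2 = (2·8 + 2 + 1 − 4 − 1)/2 = 14/2 = 7.
(Structurally: 1 ring(s) + 6 π bond(s) = 7.)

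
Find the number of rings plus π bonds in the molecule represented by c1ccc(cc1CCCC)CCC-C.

4

Molecular formula from the SMILES: C14H22.
DoU = (2C + 2 + N − H − X)/2 = (2·14 + 2 + 0 − 22 − 0)/2 = 8/2 = 4.
(Structurally: 1 ring(s) + 3 π bond(s) = 4.)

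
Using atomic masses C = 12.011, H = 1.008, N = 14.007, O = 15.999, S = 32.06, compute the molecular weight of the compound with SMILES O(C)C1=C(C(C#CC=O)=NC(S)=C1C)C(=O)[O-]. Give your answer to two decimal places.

Molecular formula: C11H8NO4S-.
M = 11×12.011 + 8×1.008 + 1×14.007 + 4×15.999 + 1×32.06 = 250.25 g/mol.

250.25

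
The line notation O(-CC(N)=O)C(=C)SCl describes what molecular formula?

Heavy atoms from the SMILES: 4 C, 1 Cl, 1 N, 2 O, 1 S.
Implicit hydrogens by atom environment:
  2 × C: 2 H each → 4
  2 × C: no H
  2 × O: no H
  1 × Cl: no H
  1 × N: 2 H
  1 × S: no H
  Total hydrogens = 6.
Molecular formula: C4H6ClNO2S

C4H6ClNO2S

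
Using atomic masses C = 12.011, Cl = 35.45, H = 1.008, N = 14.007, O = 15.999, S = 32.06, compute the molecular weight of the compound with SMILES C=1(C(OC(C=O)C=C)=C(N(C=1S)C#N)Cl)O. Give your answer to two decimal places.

Molecular formula: C9H7ClN2O3S.
M = 9×12.011 + 1×35.45 + 7×1.008 + 2×14.007 + 3×15.999 + 1×32.06 = 258.68 g/mol.

258.68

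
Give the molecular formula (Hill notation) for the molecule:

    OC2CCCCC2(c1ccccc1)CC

Heavy atoms from the SMILES: 14 C, 1 O.
Implicit hydrogens by atom environment:
  5 × C: 2 H each → 10
  5 × C (aromatic): 1 H each → 5
  1 × C: 3 H
  1 × C: 1 H
  1 × C: no H
  1 × C (aromatic): no H
  1 × O: 1 H
  Total hydrogens = 20.
Molecular formula: C14H20O

C14H20O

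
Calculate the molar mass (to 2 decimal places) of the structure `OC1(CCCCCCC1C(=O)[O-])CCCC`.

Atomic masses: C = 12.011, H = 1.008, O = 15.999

Molecular formula: C13H23O3-.
M = 13×12.011 + 23×1.008 + 3×15.999 = 227.32 g/mol.

227.32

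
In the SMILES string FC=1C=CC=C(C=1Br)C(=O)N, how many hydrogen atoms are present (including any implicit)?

Hydrogens are implicit in SMILES; fill each atom to its normal valence:
  3 × C (aromatic): 1 H each → 3
  3 × C (aromatic): no H
  1 × Br: no H
  1 × C: no H
  1 × F: no H
  1 × N: 2 H
  1 × O: no H
  Total hydrogens = 5.

5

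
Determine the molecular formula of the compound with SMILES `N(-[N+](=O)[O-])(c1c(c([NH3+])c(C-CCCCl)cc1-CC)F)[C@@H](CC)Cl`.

C15H23Cl2FN3O2+

Heavy atoms from the SMILES: 15 C, 2 Cl, 1 F, 3 N, 2 O.
Implicit hydrogens by atom environment:
  6 × C: 2 H each → 12
  5 × C (aromatic): no H
  2 × C: 3 H each → 6
  2 × Cl: no H
  1 × C (aromatic): 1 H
  1 × C: 1 H
  1 × F: no H
  1 × N (charge +1): 3 H
  1 × N: no H
  1 × N (charge +1): no H
  1 × O: no H
  1 × O (charge -1): no H
  Total hydrogens = 23.
Net charge +1.
Molecular formula: C15H23Cl2FN3O2+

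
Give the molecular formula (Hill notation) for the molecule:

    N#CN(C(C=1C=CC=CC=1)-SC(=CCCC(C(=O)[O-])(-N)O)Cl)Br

C14H14BrClN3O3S-

Heavy atoms from the SMILES: 1 Br, 14 C, 1 Cl, 3 N, 3 O, 1 S.
Implicit hydrogens by atom environment:
  5 × C (aromatic): 1 H each → 5
  4 × C: no H
  2 × C: 2 H each → 4
  2 × C: 1 H each → 2
  2 × N: no H
  1 × Br: no H
  1 × C (aromatic): no H
  1 × Cl: no H
  1 × N: 2 H
  1 × O: 1 H
  1 × O: no H
  1 × O (charge -1): no H
  1 × S: no H
  Total hydrogens = 14.
Net charge -1.
Molecular formula: C14H14BrClN3O3S-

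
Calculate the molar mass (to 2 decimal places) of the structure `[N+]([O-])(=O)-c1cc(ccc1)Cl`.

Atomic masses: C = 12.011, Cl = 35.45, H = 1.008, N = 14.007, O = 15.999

157.55

Molecular formula: C6H4ClNO2.
M = 6×12.011 + 1×35.45 + 4×1.008 + 1×14.007 + 2×15.999 = 157.55 g/mol.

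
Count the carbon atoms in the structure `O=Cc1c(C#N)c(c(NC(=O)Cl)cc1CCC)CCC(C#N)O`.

16

The symbol for carbon appears 16 times in the SMILES. Lowercase c denotes aromatic carbon and counts toward C.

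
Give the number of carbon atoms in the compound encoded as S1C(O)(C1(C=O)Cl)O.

The symbol for carbon appears 3 times in the SMILES. (Cl is a single chlorine, not C + l.)

3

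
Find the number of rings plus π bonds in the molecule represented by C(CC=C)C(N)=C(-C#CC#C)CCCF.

Molecular formula from the SMILES: C13H16FN.
DoU = (2C + 2 + N − H − X)/2 = (2·13 + 2 + 1 − 16 − 1)/2 = 12/2 = 6.
(Structurally: 0 ring(s) + 6 π bond(s) = 6.)

6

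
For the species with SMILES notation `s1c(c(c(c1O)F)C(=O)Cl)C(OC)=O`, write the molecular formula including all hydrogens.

C7H4ClFO4S

Heavy atoms from the SMILES: 7 C, 1 Cl, 1 F, 4 O, 1 S.
Implicit hydrogens by atom environment:
  4 × C (aromatic): no H
  3 × O: no H
  2 × C: no H
  1 × C: 3 H
  1 × Cl: no H
  1 × F: no H
  1 × O: 1 H
  1 × S (aromatic): no H
  Total hydrogens = 4.
Molecular formula: C7H4ClFO4S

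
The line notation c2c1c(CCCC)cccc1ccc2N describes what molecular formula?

Heavy atoms from the SMILES: 14 C, 1 N.
Implicit hydrogens by atom environment:
  6 × C (aromatic): 1 H each → 6
  4 × C (aromatic): no H
  3 × C: 2 H each → 6
  1 × C: 3 H
  1 × N: 2 H
  Total hydrogens = 17.
Molecular formula: C14H17N

C14H17N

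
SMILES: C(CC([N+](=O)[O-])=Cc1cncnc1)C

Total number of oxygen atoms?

The symbol for oxygen appears 2 times in the SMILES.

2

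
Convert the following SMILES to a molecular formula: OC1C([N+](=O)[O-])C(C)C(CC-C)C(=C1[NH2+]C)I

C11H20IN2O3+

Heavy atoms from the SMILES: 11 C, 1 I, 2 N, 3 O.
Implicit hydrogens by atom environment:
  4 × C: 1 H each → 4
  3 × C: 3 H each → 9
  2 × C: 2 H each → 4
  2 × C: no H
  1 × I: no H
  1 × N (charge +1): 2 H
  1 × N (charge +1): no H
  1 × O: 1 H
  1 × O: no H
  1 × O (charge -1): no H
  Total hydrogens = 20.
Net charge +1.
Molecular formula: C11H20IN2O3+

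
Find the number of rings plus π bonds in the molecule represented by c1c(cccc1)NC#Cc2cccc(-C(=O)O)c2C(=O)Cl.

12

Molecular formula from the SMILES: C16H10ClNO3.
DoU = (2C + 2 + N − H − X)/2 = (2·16 + 2 + 1 − 10 − 1)/2 = 24/2 = 12.
(Structurally: 2 ring(s) + 10 π bond(s) = 12.)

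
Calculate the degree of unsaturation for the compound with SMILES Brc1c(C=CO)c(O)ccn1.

5

Molecular formula from the SMILES: C7H6BrNO2.
DoU = (2C + 2 + N − H − X)/2 = (2·7 + 2 + 1 − 6 − 1)/2 = 10/2 = 5.
(Structurally: 1 ring(s) + 4 π bond(s) = 5.)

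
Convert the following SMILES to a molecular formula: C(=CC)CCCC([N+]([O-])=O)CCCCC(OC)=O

C13H23NO4

Heavy atoms from the SMILES: 13 C, 1 N, 4 O.
Implicit hydrogens by atom environment:
  7 × C: 2 H each → 14
  3 × C: 1 H each → 3
  3 × O: no H
  2 × C: 3 H each → 6
  1 × C: no H
  1 × N (charge +1): no H
  1 × O (charge -1): no H
  Total hydrogens = 23.
Molecular formula: C13H23NO4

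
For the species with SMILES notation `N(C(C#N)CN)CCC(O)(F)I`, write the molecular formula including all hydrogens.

C6H11FIN3O

Heavy atoms from the SMILES: 6 C, 1 F, 1 I, 3 N, 1 O.
Implicit hydrogens by atom environment:
  3 × C: 2 H each → 6
  2 × C: no H
  1 × C: 1 H
  1 × F: no H
  1 × I: no H
  1 × N: 2 H
  1 × N: 1 H
  1 × N: no H
  1 × O: 1 H
  Total hydrogens = 11.
Molecular formula: C6H11FIN3O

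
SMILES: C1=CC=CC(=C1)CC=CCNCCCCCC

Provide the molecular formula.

C16H25N

Heavy atoms from the SMILES: 16 C, 1 N.
Implicit hydrogens by atom environment:
  7 × C: 2 H each → 14
  5 × C (aromatic): 1 H each → 5
  2 × C: 1 H each → 2
  1 × C: 3 H
  1 × C (aromatic): no H
  1 × N: 1 H
  Total hydrogens = 25.
Molecular formula: C16H25N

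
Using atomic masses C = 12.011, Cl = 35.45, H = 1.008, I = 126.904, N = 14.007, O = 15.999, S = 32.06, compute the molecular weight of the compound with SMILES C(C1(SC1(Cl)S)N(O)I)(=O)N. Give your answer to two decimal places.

Molecular formula: C3H4ClIN2O2S2.
M = 3×12.011 + 1×35.45 + 4×1.008 + 1×126.904 + 2×14.007 + 2×15.999 + 2×32.06 = 326.55 g/mol.

326.55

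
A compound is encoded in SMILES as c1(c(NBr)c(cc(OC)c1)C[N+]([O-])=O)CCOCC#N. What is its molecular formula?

Heavy atoms from the SMILES: 1 Br, 12 C, 3 N, 4 O.
Implicit hydrogens by atom environment:
  4 × C: 2 H each → 8
  4 × C (aromatic): no H
  3 × O: no H
  2 × C (aromatic): 1 H each → 2
  1 × Br: no H
  1 × C: 3 H
  1 × C: no H
  1 × N: 1 H
  1 × N (charge +1): no H
  1 × N: no H
  1 × O (charge -1): no H
  Total hydrogens = 14.
Molecular formula: C12H14BrN3O4

C12H14BrN3O4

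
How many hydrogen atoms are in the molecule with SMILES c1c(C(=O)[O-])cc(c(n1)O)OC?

6

Hydrogens are implicit in SMILES; fill each atom to its normal valence:
  3 × C (aromatic): no H
  2 × C (aromatic): 1 H each → 2
  2 × O: no H
  1 × C: 3 H
  1 × C: no H
  1 × N (aromatic): no H
  1 × O: 1 H
  1 × O (charge -1): no H
  Total hydrogens = 6.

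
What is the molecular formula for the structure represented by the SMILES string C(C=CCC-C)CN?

C7H15N

Heavy atoms from the SMILES: 7 C, 1 N.
Implicit hydrogens by atom environment:
  4 × C: 2 H each → 8
  2 × C: 1 H each → 2
  1 × C: 3 H
  1 × N: 2 H
  Total hydrogens = 15.
Molecular formula: C7H15N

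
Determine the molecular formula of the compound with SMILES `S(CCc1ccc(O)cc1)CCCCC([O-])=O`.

Heavy atoms from the SMILES: 13 C, 3 O, 1 S.
Implicit hydrogens by atom environment:
  6 × C: 2 H each → 12
  4 × C (aromatic): 1 H each → 4
  2 × C (aromatic): no H
  1 × C: no H
  1 × O: 1 H
  1 × O: no H
  1 × O (charge -1): no H
  1 × S: no H
  Total hydrogens = 17.
Net charge -1.
Molecular formula: C13H17O3S-

C13H17O3S-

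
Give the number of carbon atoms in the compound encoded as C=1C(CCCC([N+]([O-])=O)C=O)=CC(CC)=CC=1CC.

15

The symbol for carbon appears 15 times in the SMILES.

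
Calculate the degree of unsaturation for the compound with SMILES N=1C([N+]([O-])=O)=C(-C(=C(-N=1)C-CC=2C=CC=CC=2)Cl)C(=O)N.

10

Molecular formula from the SMILES: C13H11ClN4O3.
DoU = (2C + 2 + N − H − X)/2 = (2·13 + 2 + 4 − 11 − 1)/2 = 20/2 = 10.
(Structurally: 2 ring(s) + 8 π bond(s) = 10.)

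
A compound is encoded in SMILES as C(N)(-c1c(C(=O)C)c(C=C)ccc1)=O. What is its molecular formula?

Heavy atoms from the SMILES: 11 C, 1 N, 2 O.
Implicit hydrogens by atom environment:
  3 × C (aromatic): 1 H each → 3
  3 × C (aromatic): no H
  2 × C: no H
  2 × O: no H
  1 × C: 3 H
  1 × C: 2 H
  1 × C: 1 H
  1 × N: 2 H
  Total hydrogens = 11.
Molecular formula: C11H11NO2

C11H11NO2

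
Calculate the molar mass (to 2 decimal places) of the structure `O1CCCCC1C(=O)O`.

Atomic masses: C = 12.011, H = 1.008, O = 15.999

Molecular formula: C6H10O3.
M = 6×12.011 + 10×1.008 + 3×15.999 = 130.14 g/mol.

130.14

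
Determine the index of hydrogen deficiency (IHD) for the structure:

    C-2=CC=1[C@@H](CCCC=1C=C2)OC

5

Molecular formula from the SMILES: C11H14O.
DoU = (2C + 2 + N − H − X)/2 = (2·11 + 2 + 0 − 14 − 0)/2 = 10/2 = 5.
(Structurally: 2 ring(s) + 3 π bond(s) = 5.)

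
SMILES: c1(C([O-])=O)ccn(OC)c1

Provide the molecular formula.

C6H6NO3-

Heavy atoms from the SMILES: 6 C, 1 N, 3 O.
Implicit hydrogens by atom environment:
  3 × C (aromatic): 1 H each → 3
  2 × O: no H
  1 × C: 3 H
  1 × C (aromatic): no H
  1 × C: no H
  1 × N (aromatic): no H
  1 × O (charge -1): no H
  Total hydrogens = 6.
Net charge -1.
Molecular formula: C6H6NO3-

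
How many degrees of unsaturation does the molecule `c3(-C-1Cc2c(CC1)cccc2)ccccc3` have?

9

Molecular formula from the SMILES: C16H16.
DoU = (2C + 2 + N − H − X)/2 = (2·16 + 2 + 0 − 16 − 0)/2 = 18/2 = 9.
(Structurally: 3 ring(s) + 6 π bond(s) = 9.)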